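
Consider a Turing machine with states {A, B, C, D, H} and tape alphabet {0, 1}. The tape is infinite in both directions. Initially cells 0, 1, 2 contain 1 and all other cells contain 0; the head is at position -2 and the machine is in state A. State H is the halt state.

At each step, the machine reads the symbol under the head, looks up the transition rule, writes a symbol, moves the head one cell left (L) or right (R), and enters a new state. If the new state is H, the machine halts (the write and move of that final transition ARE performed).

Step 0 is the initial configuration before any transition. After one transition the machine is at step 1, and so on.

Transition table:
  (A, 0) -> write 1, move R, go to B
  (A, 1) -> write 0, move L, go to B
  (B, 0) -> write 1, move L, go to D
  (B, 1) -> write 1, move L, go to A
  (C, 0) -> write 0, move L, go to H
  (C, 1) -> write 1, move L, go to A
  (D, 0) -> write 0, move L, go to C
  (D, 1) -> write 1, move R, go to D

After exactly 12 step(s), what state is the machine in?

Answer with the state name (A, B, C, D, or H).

Step 1: in state A at pos -2, read 0 -> (A,0)->write 1,move R,goto B. Now: state=B, head=-1, tape[-3..3]=0101110 (head:   ^)
Step 2: in state B at pos -1, read 0 -> (B,0)->write 1,move L,goto D. Now: state=D, head=-2, tape[-3..3]=0111110 (head:  ^)
Step 3: in state D at pos -2, read 1 -> (D,1)->write 1,move R,goto D. Now: state=D, head=-1, tape[-3..3]=0111110 (head:   ^)
Step 4: in state D at pos -1, read 1 -> (D,1)->write 1,move R,goto D. Now: state=D, head=0, tape[-3..3]=0111110 (head:    ^)
Step 5: in state D at pos 0, read 1 -> (D,1)->write 1,move R,goto D. Now: state=D, head=1, tape[-3..3]=0111110 (head:     ^)
Step 6: in state D at pos 1, read 1 -> (D,1)->write 1,move R,goto D. Now: state=D, head=2, tape[-3..3]=0111110 (head:      ^)
Step 7: in state D at pos 2, read 1 -> (D,1)->write 1,move R,goto D. Now: state=D, head=3, tape[-3..4]=01111100 (head:       ^)
Step 8: in state D at pos 3, read 0 -> (D,0)->write 0,move L,goto C. Now: state=C, head=2, tape[-3..4]=01111100 (head:      ^)
Step 9: in state C at pos 2, read 1 -> (C,1)->write 1,move L,goto A. Now: state=A, head=1, tape[-3..4]=01111100 (head:     ^)
Step 10: in state A at pos 1, read 1 -> (A,1)->write 0,move L,goto B. Now: state=B, head=0, tape[-3..4]=01110100 (head:    ^)
Step 11: in state B at pos 0, read 1 -> (B,1)->write 1,move L,goto A. Now: state=A, head=-1, tape[-3..4]=01110100 (head:   ^)
Step 12: in state A at pos -1, read 1 -> (A,1)->write 0,move L,goto B. Now: state=B, head=-2, tape[-3..4]=01010100 (head:  ^)

Answer: B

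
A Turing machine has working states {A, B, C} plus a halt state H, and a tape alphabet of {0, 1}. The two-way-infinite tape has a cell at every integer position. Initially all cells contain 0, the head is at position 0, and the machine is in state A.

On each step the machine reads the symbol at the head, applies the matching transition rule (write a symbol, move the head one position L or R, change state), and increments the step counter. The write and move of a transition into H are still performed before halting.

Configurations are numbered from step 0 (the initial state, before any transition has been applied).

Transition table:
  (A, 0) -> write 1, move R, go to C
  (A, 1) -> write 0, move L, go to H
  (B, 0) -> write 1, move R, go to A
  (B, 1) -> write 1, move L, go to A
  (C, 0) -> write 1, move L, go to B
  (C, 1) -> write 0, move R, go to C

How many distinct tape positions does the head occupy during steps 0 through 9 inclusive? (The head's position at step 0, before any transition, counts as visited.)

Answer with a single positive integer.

Answer: 4

Derivation:
Step 1: in state A at pos 0, read 0 -> (A,0)->write 1,move R,goto C. Now: state=C, head=1, tape[-1..2]=0100 (head:   ^)
Step 2: in state C at pos 1, read 0 -> (C,0)->write 1,move L,goto B. Now: state=B, head=0, tape[-1..2]=0110 (head:  ^)
Step 3: in state B at pos 0, read 1 -> (B,1)->write 1,move L,goto A. Now: state=A, head=-1, tape[-2..2]=00110 (head:  ^)
Step 4: in state A at pos -1, read 0 -> (A,0)->write 1,move R,goto C. Now: state=C, head=0, tape[-2..2]=01110 (head:   ^)
Step 5: in state C at pos 0, read 1 -> (C,1)->write 0,move R,goto C. Now: state=C, head=1, tape[-2..2]=01010 (head:    ^)
Step 6: in state C at pos 1, read 1 -> (C,1)->write 0,move R,goto C. Now: state=C, head=2, tape[-2..3]=010000 (head:     ^)
Step 7: in state C at pos 2, read 0 -> (C,0)->write 1,move L,goto B. Now: state=B, head=1, tape[-2..3]=010010 (head:    ^)
Step 8: in state B at pos 1, read 0 -> (B,0)->write 1,move R,goto A. Now: state=A, head=2, tape[-2..3]=010110 (head:     ^)
Step 9: in state A at pos 2, read 1 -> (A,1)->write 0,move L,goto H. Now: state=H, head=1, tape[-2..3]=010100 (head:    ^)
Head positions at steps 0..9: starting at 0, distinct positions visited = {-1, 0, 1, 2} -> 4 position(s)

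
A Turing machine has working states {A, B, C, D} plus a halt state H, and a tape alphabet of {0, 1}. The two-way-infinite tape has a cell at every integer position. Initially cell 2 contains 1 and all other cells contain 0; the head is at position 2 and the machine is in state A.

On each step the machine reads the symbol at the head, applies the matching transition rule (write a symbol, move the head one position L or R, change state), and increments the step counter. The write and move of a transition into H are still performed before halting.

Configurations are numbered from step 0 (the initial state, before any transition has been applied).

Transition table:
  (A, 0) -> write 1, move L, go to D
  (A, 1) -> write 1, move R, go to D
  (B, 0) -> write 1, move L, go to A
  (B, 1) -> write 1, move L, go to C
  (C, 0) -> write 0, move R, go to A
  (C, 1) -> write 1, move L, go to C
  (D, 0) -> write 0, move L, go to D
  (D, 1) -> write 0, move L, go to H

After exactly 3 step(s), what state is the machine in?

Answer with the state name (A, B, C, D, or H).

Answer: H

Derivation:
Step 1: in state A at pos 2, read 1 -> (A,1)->write 1,move R,goto D. Now: state=D, head=3, tape[1..4]=0100 (head:   ^)
Step 2: in state D at pos 3, read 0 -> (D,0)->write 0,move L,goto D. Now: state=D, head=2, tape[1..4]=0100 (head:  ^)
Step 3: in state D at pos 2, read 1 -> (D,1)->write 0,move L,goto H. Now: state=H, head=1, tape[0..4]=00000 (head:  ^)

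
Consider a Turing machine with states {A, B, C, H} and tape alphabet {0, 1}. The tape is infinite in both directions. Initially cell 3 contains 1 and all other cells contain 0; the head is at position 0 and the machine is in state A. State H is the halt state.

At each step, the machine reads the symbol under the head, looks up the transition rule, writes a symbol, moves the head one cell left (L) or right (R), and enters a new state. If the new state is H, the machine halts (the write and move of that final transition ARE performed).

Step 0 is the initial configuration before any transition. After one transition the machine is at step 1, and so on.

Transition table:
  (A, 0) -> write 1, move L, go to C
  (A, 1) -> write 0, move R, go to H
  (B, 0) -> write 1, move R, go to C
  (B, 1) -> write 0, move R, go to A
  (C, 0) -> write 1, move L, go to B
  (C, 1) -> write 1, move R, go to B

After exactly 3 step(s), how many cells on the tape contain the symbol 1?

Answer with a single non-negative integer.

Answer: 4

Derivation:
Step 1: in state A at pos 0, read 0 -> (A,0)->write 1,move L,goto C. Now: state=C, head=-1, tape[-2..4]=0010010 (head:  ^)
Step 2: in state C at pos -1, read 0 -> (C,0)->write 1,move L,goto B. Now: state=B, head=-2, tape[-3..4]=00110010 (head:  ^)
Step 3: in state B at pos -2, read 0 -> (B,0)->write 1,move R,goto C. Now: state=C, head=-1, tape[-3..4]=01110010 (head:   ^)
Cells containing 1 after step 3: {-2, -1, 0, 3} -> 4 cell(s)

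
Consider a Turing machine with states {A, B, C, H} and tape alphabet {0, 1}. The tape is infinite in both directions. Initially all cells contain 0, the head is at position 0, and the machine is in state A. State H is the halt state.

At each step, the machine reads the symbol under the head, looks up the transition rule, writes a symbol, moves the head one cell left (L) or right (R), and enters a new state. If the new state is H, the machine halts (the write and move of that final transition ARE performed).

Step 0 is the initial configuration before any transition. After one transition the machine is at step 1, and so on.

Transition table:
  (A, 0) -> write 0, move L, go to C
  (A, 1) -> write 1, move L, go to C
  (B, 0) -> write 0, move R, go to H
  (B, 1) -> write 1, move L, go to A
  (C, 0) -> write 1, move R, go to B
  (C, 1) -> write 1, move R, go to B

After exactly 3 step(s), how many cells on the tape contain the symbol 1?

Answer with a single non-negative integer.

Answer: 1

Derivation:
Step 1: in state A at pos 0, read 0 -> (A,0)->write 0,move L,goto C. Now: state=C, head=-1, tape[-2..1]=0000 (head:  ^)
Step 2: in state C at pos -1, read 0 -> (C,0)->write 1,move R,goto B. Now: state=B, head=0, tape[-2..1]=0100 (head:   ^)
Step 3: in state B at pos 0, read 0 -> (B,0)->write 0,move R,goto H. Now: state=H, head=1, tape[-2..2]=01000 (head:    ^)
Cells containing 1 after step 3: {-1} -> 1 cell(s)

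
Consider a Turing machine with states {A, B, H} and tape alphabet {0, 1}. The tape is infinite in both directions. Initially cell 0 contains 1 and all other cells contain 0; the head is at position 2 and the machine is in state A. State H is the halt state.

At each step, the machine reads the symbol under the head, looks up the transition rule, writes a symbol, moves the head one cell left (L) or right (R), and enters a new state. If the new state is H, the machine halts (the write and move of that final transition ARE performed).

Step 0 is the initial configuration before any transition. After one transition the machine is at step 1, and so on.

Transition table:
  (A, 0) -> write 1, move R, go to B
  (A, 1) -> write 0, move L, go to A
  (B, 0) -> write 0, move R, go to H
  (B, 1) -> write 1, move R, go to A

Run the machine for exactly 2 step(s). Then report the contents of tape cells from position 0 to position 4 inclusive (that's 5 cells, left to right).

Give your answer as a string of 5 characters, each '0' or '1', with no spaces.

Answer: 10100

Derivation:
Step 1: in state A at pos 2, read 0 -> (A,0)->write 1,move R,goto B. Now: state=B, head=3, tape[-1..4]=010100 (head:     ^)
Step 2: in state B at pos 3, read 0 -> (B,0)->write 0,move R,goto H. Now: state=H, head=4, tape[-1..5]=0101000 (head:      ^)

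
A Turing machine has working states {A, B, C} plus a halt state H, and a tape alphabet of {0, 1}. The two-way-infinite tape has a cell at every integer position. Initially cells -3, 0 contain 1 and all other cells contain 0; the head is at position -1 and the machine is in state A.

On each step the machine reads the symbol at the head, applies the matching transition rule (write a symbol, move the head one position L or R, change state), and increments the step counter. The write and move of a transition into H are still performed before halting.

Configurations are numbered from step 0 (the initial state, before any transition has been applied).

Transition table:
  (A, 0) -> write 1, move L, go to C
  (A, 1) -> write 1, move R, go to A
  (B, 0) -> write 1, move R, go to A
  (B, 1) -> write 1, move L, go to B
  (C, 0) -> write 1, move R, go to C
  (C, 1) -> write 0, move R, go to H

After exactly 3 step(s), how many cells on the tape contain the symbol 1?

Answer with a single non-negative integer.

Answer: 3

Derivation:
Step 1: in state A at pos -1, read 0 -> (A,0)->write 1,move L,goto C. Now: state=C, head=-2, tape[-4..1]=010110 (head:   ^)
Step 2: in state C at pos -2, read 0 -> (C,0)->write 1,move R,goto C. Now: state=C, head=-1, tape[-4..1]=011110 (head:    ^)
Step 3: in state C at pos -1, read 1 -> (C,1)->write 0,move R,goto H. Now: state=H, head=0, tape[-4..1]=011010 (head:     ^)
Cells containing 1 after step 3: {-3, -2, 0} -> 3 cell(s)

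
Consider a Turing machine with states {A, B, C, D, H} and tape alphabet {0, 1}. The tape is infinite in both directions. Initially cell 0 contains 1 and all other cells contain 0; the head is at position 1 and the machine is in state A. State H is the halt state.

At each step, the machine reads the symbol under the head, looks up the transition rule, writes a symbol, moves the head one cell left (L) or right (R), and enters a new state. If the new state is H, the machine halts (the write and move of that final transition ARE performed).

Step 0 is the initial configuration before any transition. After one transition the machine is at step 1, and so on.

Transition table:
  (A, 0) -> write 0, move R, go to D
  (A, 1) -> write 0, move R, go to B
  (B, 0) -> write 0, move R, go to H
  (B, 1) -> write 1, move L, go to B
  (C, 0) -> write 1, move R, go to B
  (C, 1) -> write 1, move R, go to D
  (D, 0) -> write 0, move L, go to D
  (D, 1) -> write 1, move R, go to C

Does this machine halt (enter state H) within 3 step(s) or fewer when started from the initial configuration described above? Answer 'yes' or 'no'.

Step 1: in state A at pos 1, read 0 -> (A,0)->write 0,move R,goto D. Now: state=D, head=2, tape[-1..3]=01000 (head:    ^)
Step 2: in state D at pos 2, read 0 -> (D,0)->write 0,move L,goto D. Now: state=D, head=1, tape[-1..3]=01000 (head:   ^)
Step 3: in state D at pos 1, read 0 -> (D,0)->write 0,move L,goto D. Now: state=D, head=0, tape[-1..3]=01000 (head:  ^)
After 3 step(s): state = D (not H) -> not halted within 3 -> no

Answer: no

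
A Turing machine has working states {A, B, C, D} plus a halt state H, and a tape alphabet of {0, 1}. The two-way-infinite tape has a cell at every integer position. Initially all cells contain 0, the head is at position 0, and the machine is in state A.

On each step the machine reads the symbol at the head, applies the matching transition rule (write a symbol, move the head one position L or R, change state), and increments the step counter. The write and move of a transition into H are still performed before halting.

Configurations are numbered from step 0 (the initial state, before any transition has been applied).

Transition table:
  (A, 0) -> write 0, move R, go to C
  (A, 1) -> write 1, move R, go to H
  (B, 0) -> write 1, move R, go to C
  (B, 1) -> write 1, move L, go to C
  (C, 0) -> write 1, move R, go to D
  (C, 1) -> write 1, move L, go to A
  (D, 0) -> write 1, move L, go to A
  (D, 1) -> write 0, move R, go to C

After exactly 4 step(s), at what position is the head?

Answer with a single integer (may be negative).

Step 1: in state A at pos 0, read 0 -> (A,0)->write 0,move R,goto C. Now: state=C, head=1, tape[-1..2]=0000 (head:   ^)
Step 2: in state C at pos 1, read 0 -> (C,0)->write 1,move R,goto D. Now: state=D, head=2, tape[-1..3]=00100 (head:    ^)
Step 3: in state D at pos 2, read 0 -> (D,0)->write 1,move L,goto A. Now: state=A, head=1, tape[-1..3]=00110 (head:   ^)
Step 4: in state A at pos 1, read 1 -> (A,1)->write 1,move R,goto H. Now: state=H, head=2, tape[-1..3]=00110 (head:    ^)

Answer: 2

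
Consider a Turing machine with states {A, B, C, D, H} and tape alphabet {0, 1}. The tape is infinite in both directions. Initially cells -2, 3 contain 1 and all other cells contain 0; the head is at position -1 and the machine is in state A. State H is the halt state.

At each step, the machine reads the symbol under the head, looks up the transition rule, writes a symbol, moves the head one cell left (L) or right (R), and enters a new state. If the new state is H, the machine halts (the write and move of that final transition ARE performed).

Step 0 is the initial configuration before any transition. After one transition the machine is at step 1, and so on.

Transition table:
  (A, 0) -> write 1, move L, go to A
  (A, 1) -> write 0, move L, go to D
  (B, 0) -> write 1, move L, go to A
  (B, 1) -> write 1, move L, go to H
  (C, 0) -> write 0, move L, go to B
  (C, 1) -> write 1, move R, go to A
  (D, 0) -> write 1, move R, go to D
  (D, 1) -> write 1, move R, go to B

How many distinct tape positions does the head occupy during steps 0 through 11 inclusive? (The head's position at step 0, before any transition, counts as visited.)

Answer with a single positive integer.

Answer: 4

Derivation:
Step 1: in state A at pos -1, read 0 -> (A,0)->write 1,move L,goto A. Now: state=A, head=-2, tape[-3..4]=01100010 (head:  ^)
Step 2: in state A at pos -2, read 1 -> (A,1)->write 0,move L,goto D. Now: state=D, head=-3, tape[-4..4]=000100010 (head:  ^)
Step 3: in state D at pos -3, read 0 -> (D,0)->write 1,move R,goto D. Now: state=D, head=-2, tape[-4..4]=010100010 (head:   ^)
Step 4: in state D at pos -2, read 0 -> (D,0)->write 1,move R,goto D. Now: state=D, head=-1, tape[-4..4]=011100010 (head:    ^)
Step 5: in state D at pos -1, read 1 -> (D,1)->write 1,move R,goto B. Now: state=B, head=0, tape[-4..4]=011100010 (head:     ^)
Step 6: in state B at pos 0, read 0 -> (B,0)->write 1,move L,goto A. Now: state=A, head=-1, tape[-4..4]=011110010 (head:    ^)
Step 7: in state A at pos -1, read 1 -> (A,1)->write 0,move L,goto D. Now: state=D, head=-2, tape[-4..4]=011010010 (head:   ^)
Step 8: in state D at pos -2, read 1 -> (D,1)->write 1,move R,goto B. Now: state=B, head=-1, tape[-4..4]=011010010 (head:    ^)
Step 9: in state B at pos -1, read 0 -> (B,0)->write 1,move L,goto A. Now: state=A, head=-2, tape[-4..4]=011110010 (head:   ^)
Step 10: in state A at pos -2, read 1 -> (A,1)->write 0,move L,goto D. Now: state=D, head=-3, tape[-4..4]=010110010 (head:  ^)
Step 11: in state D at pos -3, read 1 -> (D,1)->write 1,move R,goto B. Now: state=B, head=-2, tape[-4..4]=010110010 (head:   ^)
Head positions at steps 0..11: starting at -1, distinct positions visited = {-3, -2, -1, 0} -> 4 position(s)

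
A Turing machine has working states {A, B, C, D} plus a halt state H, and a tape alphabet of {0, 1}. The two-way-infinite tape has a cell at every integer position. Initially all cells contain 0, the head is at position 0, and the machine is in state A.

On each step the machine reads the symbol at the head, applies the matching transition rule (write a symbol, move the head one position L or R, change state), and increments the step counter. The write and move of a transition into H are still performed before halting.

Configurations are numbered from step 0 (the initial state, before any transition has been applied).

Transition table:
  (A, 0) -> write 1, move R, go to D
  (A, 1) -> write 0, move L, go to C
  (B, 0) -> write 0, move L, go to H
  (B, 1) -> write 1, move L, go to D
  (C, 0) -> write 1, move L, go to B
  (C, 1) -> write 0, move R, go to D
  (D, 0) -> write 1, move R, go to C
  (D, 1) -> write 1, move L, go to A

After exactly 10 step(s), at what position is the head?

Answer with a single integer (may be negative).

Answer: -4

Derivation:
Step 1: in state A at pos 0, read 0 -> (A,0)->write 1,move R,goto D. Now: state=D, head=1, tape[-1..2]=0100 (head:   ^)
Step 2: in state D at pos 1, read 0 -> (D,0)->write 1,move R,goto C. Now: state=C, head=2, tape[-1..3]=01100 (head:    ^)
Step 3: in state C at pos 2, read 0 -> (C,0)->write 1,move L,goto B. Now: state=B, head=1, tape[-1..3]=01110 (head:   ^)
Step 4: in state B at pos 1, read 1 -> (B,1)->write 1,move L,goto D. Now: state=D, head=0, tape[-1..3]=01110 (head:  ^)
Step 5: in state D at pos 0, read 1 -> (D,1)->write 1,move L,goto A. Now: state=A, head=-1, tape[-2..3]=001110 (head:  ^)
Step 6: in state A at pos -1, read 0 -> (A,0)->write 1,move R,goto D. Now: state=D, head=0, tape[-2..3]=011110 (head:   ^)
Step 7: in state D at pos 0, read 1 -> (D,1)->write 1,move L,goto A. Now: state=A, head=-1, tape[-2..3]=011110 (head:  ^)
Step 8: in state A at pos -1, read 1 -> (A,1)->write 0,move L,goto C. Now: state=C, head=-2, tape[-3..3]=0001110 (head:  ^)
Step 9: in state C at pos -2, read 0 -> (C,0)->write 1,move L,goto B. Now: state=B, head=-3, tape[-4..3]=00101110 (head:  ^)
Step 10: in state B at pos -3, read 0 -> (B,0)->write 0,move L,goto H. Now: state=H, head=-4, tape[-5..3]=000101110 (head:  ^)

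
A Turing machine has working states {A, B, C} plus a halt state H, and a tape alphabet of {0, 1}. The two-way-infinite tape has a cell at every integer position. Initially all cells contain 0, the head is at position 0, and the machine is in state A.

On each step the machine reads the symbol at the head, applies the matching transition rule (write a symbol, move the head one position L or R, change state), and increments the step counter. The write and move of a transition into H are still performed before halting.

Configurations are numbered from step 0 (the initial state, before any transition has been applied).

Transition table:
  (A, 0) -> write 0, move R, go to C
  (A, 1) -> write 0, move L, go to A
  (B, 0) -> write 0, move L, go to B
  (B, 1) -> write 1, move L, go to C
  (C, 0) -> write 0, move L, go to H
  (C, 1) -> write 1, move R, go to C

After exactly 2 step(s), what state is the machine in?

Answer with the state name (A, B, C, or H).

Answer: H

Derivation:
Step 1: in state A at pos 0, read 0 -> (A,0)->write 0,move R,goto C. Now: state=C, head=1, tape[-1..2]=0000 (head:   ^)
Step 2: in state C at pos 1, read 0 -> (C,0)->write 0,move L,goto H. Now: state=H, head=0, tape[-1..2]=0000 (head:  ^)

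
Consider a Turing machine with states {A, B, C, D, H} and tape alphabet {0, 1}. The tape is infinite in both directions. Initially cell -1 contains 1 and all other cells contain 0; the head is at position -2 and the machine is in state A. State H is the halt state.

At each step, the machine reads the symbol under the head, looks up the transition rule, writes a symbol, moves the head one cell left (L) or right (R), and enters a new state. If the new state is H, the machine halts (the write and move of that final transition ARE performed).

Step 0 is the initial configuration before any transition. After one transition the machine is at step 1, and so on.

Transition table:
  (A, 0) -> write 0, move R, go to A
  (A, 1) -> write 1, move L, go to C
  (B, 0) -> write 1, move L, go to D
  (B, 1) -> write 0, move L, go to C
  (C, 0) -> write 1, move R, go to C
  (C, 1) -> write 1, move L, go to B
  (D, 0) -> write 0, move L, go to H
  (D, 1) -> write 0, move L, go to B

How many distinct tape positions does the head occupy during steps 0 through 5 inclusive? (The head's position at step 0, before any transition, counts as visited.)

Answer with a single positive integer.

Step 1: in state A at pos -2, read 0 -> (A,0)->write 0,move R,goto A. Now: state=A, head=-1, tape[-3..0]=0010 (head:   ^)
Step 2: in state A at pos -1, read 1 -> (A,1)->write 1,move L,goto C. Now: state=C, head=-2, tape[-3..0]=0010 (head:  ^)
Step 3: in state C at pos -2, read 0 -> (C,0)->write 1,move R,goto C. Now: state=C, head=-1, tape[-3..0]=0110 (head:   ^)
Step 4: in state C at pos -1, read 1 -> (C,1)->write 1,move L,goto B. Now: state=B, head=-2, tape[-3..0]=0110 (head:  ^)
Step 5: in state B at pos -2, read 1 -> (B,1)->write 0,move L,goto C. Now: state=C, head=-3, tape[-4..0]=00010 (head:  ^)
Head positions at steps 0..5: starting at -2, distinct positions visited = {-3, -2, -1} -> 3 position(s)

Answer: 3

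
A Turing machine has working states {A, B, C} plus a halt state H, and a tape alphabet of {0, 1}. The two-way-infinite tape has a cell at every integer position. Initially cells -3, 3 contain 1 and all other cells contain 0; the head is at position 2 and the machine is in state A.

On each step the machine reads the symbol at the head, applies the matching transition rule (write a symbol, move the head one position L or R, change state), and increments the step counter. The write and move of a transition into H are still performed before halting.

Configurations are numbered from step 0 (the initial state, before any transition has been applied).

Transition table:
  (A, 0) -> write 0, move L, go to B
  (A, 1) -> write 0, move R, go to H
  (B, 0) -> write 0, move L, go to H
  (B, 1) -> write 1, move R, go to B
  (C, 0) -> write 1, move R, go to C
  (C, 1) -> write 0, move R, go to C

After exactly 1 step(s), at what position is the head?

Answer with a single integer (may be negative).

Answer: 1

Derivation:
Step 1: in state A at pos 2, read 0 -> (A,0)->write 0,move L,goto B. Now: state=B, head=1, tape[-4..4]=010000010 (head:      ^)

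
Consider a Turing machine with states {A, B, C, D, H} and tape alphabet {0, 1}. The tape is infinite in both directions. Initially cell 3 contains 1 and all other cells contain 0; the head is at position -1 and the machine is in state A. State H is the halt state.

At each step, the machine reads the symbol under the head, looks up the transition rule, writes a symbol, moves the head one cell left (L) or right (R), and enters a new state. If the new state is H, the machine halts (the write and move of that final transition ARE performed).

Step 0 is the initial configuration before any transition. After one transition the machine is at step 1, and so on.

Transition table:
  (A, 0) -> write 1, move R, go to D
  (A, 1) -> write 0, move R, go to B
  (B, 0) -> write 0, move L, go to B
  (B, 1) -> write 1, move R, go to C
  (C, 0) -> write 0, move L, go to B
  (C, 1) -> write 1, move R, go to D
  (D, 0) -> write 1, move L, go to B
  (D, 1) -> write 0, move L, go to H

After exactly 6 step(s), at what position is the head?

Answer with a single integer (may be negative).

Step 1: in state A at pos -1, read 0 -> (A,0)->write 1,move R,goto D. Now: state=D, head=0, tape[-2..4]=0100010 (head:   ^)
Step 2: in state D at pos 0, read 0 -> (D,0)->write 1,move L,goto B. Now: state=B, head=-1, tape[-2..4]=0110010 (head:  ^)
Step 3: in state B at pos -1, read 1 -> (B,1)->write 1,move R,goto C. Now: state=C, head=0, tape[-2..4]=0110010 (head:   ^)
Step 4: in state C at pos 0, read 1 -> (C,1)->write 1,move R,goto D. Now: state=D, head=1, tape[-2..4]=0110010 (head:    ^)
Step 5: in state D at pos 1, read 0 -> (D,0)->write 1,move L,goto B. Now: state=B, head=0, tape[-2..4]=0111010 (head:   ^)
Step 6: in state B at pos 0, read 1 -> (B,1)->write 1,move R,goto C. Now: state=C, head=1, tape[-2..4]=0111010 (head:    ^)

Answer: 1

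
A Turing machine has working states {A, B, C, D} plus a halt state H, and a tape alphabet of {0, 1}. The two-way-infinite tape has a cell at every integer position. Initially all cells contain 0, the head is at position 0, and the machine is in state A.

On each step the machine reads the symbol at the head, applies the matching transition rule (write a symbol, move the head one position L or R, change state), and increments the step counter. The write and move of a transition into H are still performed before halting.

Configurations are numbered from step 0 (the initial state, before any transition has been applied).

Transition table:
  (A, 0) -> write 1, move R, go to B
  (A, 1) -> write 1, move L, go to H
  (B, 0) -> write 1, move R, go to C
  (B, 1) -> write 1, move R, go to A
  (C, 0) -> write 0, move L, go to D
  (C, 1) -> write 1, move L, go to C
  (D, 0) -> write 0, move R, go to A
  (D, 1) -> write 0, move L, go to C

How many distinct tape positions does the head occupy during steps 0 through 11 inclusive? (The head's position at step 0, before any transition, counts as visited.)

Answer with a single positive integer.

Step 1: in state A at pos 0, read 0 -> (A,0)->write 1,move R,goto B. Now: state=B, head=1, tape[-1..2]=0100 (head:   ^)
Step 2: in state B at pos 1, read 0 -> (B,0)->write 1,move R,goto C. Now: state=C, head=2, tape[-1..3]=01100 (head:    ^)
Step 3: in state C at pos 2, read 0 -> (C,0)->write 0,move L,goto D. Now: state=D, head=1, tape[-1..3]=01100 (head:   ^)
Step 4: in state D at pos 1, read 1 -> (D,1)->write 0,move L,goto C. Now: state=C, head=0, tape[-1..3]=01000 (head:  ^)
Step 5: in state C at pos 0, read 1 -> (C,1)->write 1,move L,goto C. Now: state=C, head=-1, tape[-2..3]=001000 (head:  ^)
Step 6: in state C at pos -1, read 0 -> (C,0)->write 0,move L,goto D. Now: state=D, head=-2, tape[-3..3]=0001000 (head:  ^)
Step 7: in state D at pos -2, read 0 -> (D,0)->write 0,move R,goto A. Now: state=A, head=-1, tape[-3..3]=0001000 (head:   ^)
Step 8: in state A at pos -1, read 0 -> (A,0)->write 1,move R,goto B. Now: state=B, head=0, tape[-3..3]=0011000 (head:    ^)
Step 9: in state B at pos 0, read 1 -> (B,1)->write 1,move R,goto A. Now: state=A, head=1, tape[-3..3]=0011000 (head:     ^)
Step 10: in state A at pos 1, read 0 -> (A,0)->write 1,move R,goto B. Now: state=B, head=2, tape[-3..3]=0011100 (head:      ^)
Step 11: in state B at pos 2, read 0 -> (B,0)->write 1,move R,goto C. Now: state=C, head=3, tape[-3..4]=00111100 (head:       ^)
Head positions at steps 0..11: starting at 0, distinct positions visited = {-2, -1, 0, 1, 2, 3} -> 6 position(s)

Answer: 6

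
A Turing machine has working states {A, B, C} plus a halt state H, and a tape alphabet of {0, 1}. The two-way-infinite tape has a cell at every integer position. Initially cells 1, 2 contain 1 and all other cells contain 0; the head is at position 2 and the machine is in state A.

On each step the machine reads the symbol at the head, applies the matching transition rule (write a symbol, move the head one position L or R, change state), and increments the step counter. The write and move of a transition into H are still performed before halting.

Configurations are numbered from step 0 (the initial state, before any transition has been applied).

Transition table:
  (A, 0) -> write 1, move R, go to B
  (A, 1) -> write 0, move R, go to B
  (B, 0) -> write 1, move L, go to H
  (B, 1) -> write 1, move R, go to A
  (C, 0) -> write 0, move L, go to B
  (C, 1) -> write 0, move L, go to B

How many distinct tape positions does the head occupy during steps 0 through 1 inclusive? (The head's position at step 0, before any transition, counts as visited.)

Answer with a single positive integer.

Answer: 2

Derivation:
Step 1: in state A at pos 2, read 1 -> (A,1)->write 0,move R,goto B. Now: state=B, head=3, tape[0..4]=01000 (head:    ^)
Head positions at steps 0..1: starting at 2, distinct positions visited = {2, 3} -> 2 position(s)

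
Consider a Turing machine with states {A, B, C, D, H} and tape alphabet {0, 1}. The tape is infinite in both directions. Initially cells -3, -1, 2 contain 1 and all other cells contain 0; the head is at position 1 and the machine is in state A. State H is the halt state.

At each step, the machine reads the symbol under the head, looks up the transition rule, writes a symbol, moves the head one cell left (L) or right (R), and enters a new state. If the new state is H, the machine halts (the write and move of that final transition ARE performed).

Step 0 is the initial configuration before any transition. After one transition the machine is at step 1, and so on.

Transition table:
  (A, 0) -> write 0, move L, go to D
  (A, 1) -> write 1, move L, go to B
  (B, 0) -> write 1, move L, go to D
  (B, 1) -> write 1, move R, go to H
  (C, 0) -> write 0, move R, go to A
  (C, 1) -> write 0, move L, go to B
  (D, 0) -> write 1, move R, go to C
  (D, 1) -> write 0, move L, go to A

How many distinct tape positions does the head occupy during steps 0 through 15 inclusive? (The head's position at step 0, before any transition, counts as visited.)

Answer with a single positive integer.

Step 1: in state A at pos 1, read 0 -> (A,0)->write 0,move L,goto D. Now: state=D, head=0, tape[-4..3]=01010010 (head:     ^)
Step 2: in state D at pos 0, read 0 -> (D,0)->write 1,move R,goto C. Now: state=C, head=1, tape[-4..3]=01011010 (head:      ^)
Step 3: in state C at pos 1, read 0 -> (C,0)->write 0,move R,goto A. Now: state=A, head=2, tape[-4..3]=01011010 (head:       ^)
Step 4: in state A at pos 2, read 1 -> (A,1)->write 1,move L,goto B. Now: state=B, head=1, tape[-4..3]=01011010 (head:      ^)
Step 5: in state B at pos 1, read 0 -> (B,0)->write 1,move L,goto D. Now: state=D, head=0, tape[-4..3]=01011110 (head:     ^)
Step 6: in state D at pos 0, read 1 -> (D,1)->write 0,move L,goto A. Now: state=A, head=-1, tape[-4..3]=01010110 (head:    ^)
Step 7: in state A at pos -1, read 1 -> (A,1)->write 1,move L,goto B. Now: state=B, head=-2, tape[-4..3]=01010110 (head:   ^)
Step 8: in state B at pos -2, read 0 -> (B,0)->write 1,move L,goto D. Now: state=D, head=-3, tape[-4..3]=01110110 (head:  ^)
Step 9: in state D at pos -3, read 1 -> (D,1)->write 0,move L,goto A. Now: state=A, head=-4, tape[-5..3]=000110110 (head:  ^)
Step 10: in state A at pos -4, read 0 -> (A,0)->write 0,move L,goto D. Now: state=D, head=-5, tape[-6..3]=0000110110 (head:  ^)
Step 11: in state D at pos -5, read 0 -> (D,0)->write 1,move R,goto C. Now: state=C, head=-4, tape[-6..3]=0100110110 (head:   ^)
Step 12: in state C at pos -4, read 0 -> (C,0)->write 0,move R,goto A. Now: state=A, head=-3, tape[-6..3]=0100110110 (head:    ^)
Step 13: in state A at pos -3, read 0 -> (A,0)->write 0,move L,goto D. Now: state=D, head=-4, tape[-6..3]=0100110110 (head:   ^)
Step 14: in state D at pos -4, read 0 -> (D,0)->write 1,move R,goto C. Now: state=C, head=-3, tape[-6..3]=0110110110 (head:    ^)
Step 15: in state C at pos -3, read 0 -> (C,0)->write 0,move R,goto A. Now: state=A, head=-2, tape[-6..3]=0110110110 (head:     ^)
Head positions at steps 0..15: starting at 1, distinct positions visited = {-5, -4, -3, -2, -1, 0, 1, 2} -> 8 position(s)

Answer: 8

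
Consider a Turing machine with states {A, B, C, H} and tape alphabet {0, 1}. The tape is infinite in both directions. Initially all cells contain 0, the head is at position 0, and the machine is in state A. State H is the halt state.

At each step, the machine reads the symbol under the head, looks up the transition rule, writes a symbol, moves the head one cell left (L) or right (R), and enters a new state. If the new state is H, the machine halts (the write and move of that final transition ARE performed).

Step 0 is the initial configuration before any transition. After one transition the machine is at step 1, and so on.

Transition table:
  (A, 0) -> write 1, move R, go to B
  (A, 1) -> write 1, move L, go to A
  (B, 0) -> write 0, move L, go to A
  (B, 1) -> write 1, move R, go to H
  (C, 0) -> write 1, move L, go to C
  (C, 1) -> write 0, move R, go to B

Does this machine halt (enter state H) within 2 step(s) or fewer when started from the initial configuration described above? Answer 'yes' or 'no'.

Step 1: in state A at pos 0, read 0 -> (A,0)->write 1,move R,goto B. Now: state=B, head=1, tape[-1..2]=0100 (head:   ^)
Step 2: in state B at pos 1, read 0 -> (B,0)->write 0,move L,goto A. Now: state=A, head=0, tape[-1..2]=0100 (head:  ^)
After 2 step(s): state = A (not H) -> not halted within 2 -> no

Answer: no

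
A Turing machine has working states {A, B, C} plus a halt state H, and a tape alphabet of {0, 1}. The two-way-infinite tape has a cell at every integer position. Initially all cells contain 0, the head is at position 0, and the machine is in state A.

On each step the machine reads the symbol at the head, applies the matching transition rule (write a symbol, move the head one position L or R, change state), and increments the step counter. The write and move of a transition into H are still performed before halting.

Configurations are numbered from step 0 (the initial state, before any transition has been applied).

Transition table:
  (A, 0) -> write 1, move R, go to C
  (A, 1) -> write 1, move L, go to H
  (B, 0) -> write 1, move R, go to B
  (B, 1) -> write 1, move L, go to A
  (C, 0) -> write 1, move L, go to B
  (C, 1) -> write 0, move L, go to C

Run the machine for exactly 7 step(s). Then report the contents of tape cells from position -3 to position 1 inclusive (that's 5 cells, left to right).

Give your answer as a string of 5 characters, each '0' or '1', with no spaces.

Step 1: in state A at pos 0, read 0 -> (A,0)->write 1,move R,goto C. Now: state=C, head=1, tape[-1..2]=0100 (head:   ^)
Step 2: in state C at pos 1, read 0 -> (C,0)->write 1,move L,goto B. Now: state=B, head=0, tape[-1..2]=0110 (head:  ^)
Step 3: in state B at pos 0, read 1 -> (B,1)->write 1,move L,goto A. Now: state=A, head=-1, tape[-2..2]=00110 (head:  ^)
Step 4: in state A at pos -1, read 0 -> (A,0)->write 1,move R,goto C. Now: state=C, head=0, tape[-2..2]=01110 (head:   ^)
Step 5: in state C at pos 0, read 1 -> (C,1)->write 0,move L,goto C. Now: state=C, head=-1, tape[-2..2]=01010 (head:  ^)
Step 6: in state C at pos -1, read 1 -> (C,1)->write 0,move L,goto C. Now: state=C, head=-2, tape[-3..2]=000010 (head:  ^)
Step 7: in state C at pos -2, read 0 -> (C,0)->write 1,move L,goto B. Now: state=B, head=-3, tape[-4..2]=0010010 (head:  ^)

Answer: 01001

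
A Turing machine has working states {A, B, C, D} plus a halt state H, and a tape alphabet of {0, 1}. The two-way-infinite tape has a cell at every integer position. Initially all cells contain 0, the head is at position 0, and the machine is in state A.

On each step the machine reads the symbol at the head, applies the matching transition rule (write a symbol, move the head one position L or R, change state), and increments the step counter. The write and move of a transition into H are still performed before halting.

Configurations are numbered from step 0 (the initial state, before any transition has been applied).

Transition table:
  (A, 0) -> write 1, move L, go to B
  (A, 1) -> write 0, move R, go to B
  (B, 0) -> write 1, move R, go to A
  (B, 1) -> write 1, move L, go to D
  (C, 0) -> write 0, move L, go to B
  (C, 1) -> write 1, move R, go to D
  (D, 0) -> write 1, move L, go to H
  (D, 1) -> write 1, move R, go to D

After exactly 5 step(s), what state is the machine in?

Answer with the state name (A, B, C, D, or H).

Step 1: in state A at pos 0, read 0 -> (A,0)->write 1,move L,goto B. Now: state=B, head=-1, tape[-2..1]=0010 (head:  ^)
Step 2: in state B at pos -1, read 0 -> (B,0)->write 1,move R,goto A. Now: state=A, head=0, tape[-2..1]=0110 (head:   ^)
Step 3: in state A at pos 0, read 1 -> (A,1)->write 0,move R,goto B. Now: state=B, head=1, tape[-2..2]=01000 (head:    ^)
Step 4: in state B at pos 1, read 0 -> (B,0)->write 1,move R,goto A. Now: state=A, head=2, tape[-2..3]=010100 (head:     ^)
Step 5: in state A at pos 2, read 0 -> (A,0)->write 1,move L,goto B. Now: state=B, head=1, tape[-2..3]=010110 (head:    ^)

Answer: B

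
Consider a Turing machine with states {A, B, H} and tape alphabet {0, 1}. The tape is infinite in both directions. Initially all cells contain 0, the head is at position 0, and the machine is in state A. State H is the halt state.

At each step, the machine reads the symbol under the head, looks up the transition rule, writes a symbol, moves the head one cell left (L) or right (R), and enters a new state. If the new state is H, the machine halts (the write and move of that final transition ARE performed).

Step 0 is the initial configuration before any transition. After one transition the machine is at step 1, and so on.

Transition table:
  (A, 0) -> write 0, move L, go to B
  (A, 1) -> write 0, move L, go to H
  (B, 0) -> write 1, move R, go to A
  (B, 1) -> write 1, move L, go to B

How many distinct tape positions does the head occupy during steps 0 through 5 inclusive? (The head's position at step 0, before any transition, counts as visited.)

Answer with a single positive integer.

Answer: 3

Derivation:
Step 1: in state A at pos 0, read 0 -> (A,0)->write 0,move L,goto B. Now: state=B, head=-1, tape[-2..1]=0000 (head:  ^)
Step 2: in state B at pos -1, read 0 -> (B,0)->write 1,move R,goto A. Now: state=A, head=0, tape[-2..1]=0100 (head:   ^)
Step 3: in state A at pos 0, read 0 -> (A,0)->write 0,move L,goto B. Now: state=B, head=-1, tape[-2..1]=0100 (head:  ^)
Step 4: in state B at pos -1, read 1 -> (B,1)->write 1,move L,goto B. Now: state=B, head=-2, tape[-3..1]=00100 (head:  ^)
Step 5: in state B at pos -2, read 0 -> (B,0)->write 1,move R,goto A. Now: state=A, head=-1, tape[-3..1]=01100 (head:   ^)
Head positions at steps 0..5: starting at 0, distinct positions visited = {-2, -1, 0} -> 3 position(s)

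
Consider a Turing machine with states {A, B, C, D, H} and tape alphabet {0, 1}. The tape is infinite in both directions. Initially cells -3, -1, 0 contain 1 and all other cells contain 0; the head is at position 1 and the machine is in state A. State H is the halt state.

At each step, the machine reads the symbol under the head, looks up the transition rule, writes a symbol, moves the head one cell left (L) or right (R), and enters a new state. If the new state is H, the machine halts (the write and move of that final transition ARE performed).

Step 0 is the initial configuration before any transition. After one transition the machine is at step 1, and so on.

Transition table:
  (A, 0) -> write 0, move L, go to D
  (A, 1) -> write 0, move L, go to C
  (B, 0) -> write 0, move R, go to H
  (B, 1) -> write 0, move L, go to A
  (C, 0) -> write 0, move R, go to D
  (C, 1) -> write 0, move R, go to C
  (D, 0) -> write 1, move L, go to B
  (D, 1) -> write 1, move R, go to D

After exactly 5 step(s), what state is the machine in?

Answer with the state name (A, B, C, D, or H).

Answer: C

Derivation:
Step 1: in state A at pos 1, read 0 -> (A,0)->write 0,move L,goto D. Now: state=D, head=0, tape[-4..2]=0101100 (head:     ^)
Step 2: in state D at pos 0, read 1 -> (D,1)->write 1,move R,goto D. Now: state=D, head=1, tape[-4..2]=0101100 (head:      ^)
Step 3: in state D at pos 1, read 0 -> (D,0)->write 1,move L,goto B. Now: state=B, head=0, tape[-4..2]=0101110 (head:     ^)
Step 4: in state B at pos 0, read 1 -> (B,1)->write 0,move L,goto A. Now: state=A, head=-1, tape[-4..2]=0101010 (head:    ^)
Step 5: in state A at pos -1, read 1 -> (A,1)->write 0,move L,goto C. Now: state=C, head=-2, tape[-4..2]=0100010 (head:   ^)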